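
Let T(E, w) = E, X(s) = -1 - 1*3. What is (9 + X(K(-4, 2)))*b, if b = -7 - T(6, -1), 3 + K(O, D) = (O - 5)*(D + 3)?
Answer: -65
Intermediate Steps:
K(O, D) = -3 + (-5 + O)*(3 + D) (K(O, D) = -3 + (O - 5)*(D + 3) = -3 + (-5 + O)*(3 + D))
X(s) = -4 (X(s) = -1 - 3 = -4)
b = -13 (b = -7 - 1*6 = -7 - 6 = -13)
(9 + X(K(-4, 2)))*b = (9 - 4)*(-13) = 5*(-13) = -65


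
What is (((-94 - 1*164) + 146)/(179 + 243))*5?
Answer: -280/211 ≈ -1.3270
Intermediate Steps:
(((-94 - 1*164) + 146)/(179 + 243))*5 = (((-94 - 164) + 146)/422)*5 = ((-258 + 146)*(1/422))*5 = -112*1/422*5 = -56/211*5 = -280/211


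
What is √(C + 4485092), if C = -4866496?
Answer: 2*I*√95351 ≈ 617.58*I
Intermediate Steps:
√(C + 4485092) = √(-4866496 + 4485092) = √(-381404) = 2*I*√95351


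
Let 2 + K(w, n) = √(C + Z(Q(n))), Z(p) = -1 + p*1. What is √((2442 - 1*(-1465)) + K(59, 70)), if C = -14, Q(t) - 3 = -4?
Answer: √(3905 + 4*I) ≈ 62.49 + 0.032*I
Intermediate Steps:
Q(t) = -1 (Q(t) = 3 - 4 = -1)
Z(p) = -1 + p
K(w, n) = -2 + 4*I (K(w, n) = -2 + √(-14 + (-1 - 1)) = -2 + √(-14 - 2) = -2 + √(-16) = -2 + 4*I)
√((2442 - 1*(-1465)) + K(59, 70)) = √((2442 - 1*(-1465)) + (-2 + 4*I)) = √((2442 + 1465) + (-2 + 4*I)) = √(3907 + (-2 + 4*I)) = √(3905 + 4*I)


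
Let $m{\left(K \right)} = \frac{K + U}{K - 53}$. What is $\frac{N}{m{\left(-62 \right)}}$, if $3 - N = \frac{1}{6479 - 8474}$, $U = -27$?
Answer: $\frac{137678}{35511} \approx 3.8771$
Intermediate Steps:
$N = \frac{5986}{1995}$ ($N = 3 - \frac{1}{6479 - 8474} = 3 - \frac{1}{-1995} = 3 - - \frac{1}{1995} = 3 + \frac{1}{1995} = \frac{5986}{1995} \approx 3.0005$)
$m{\left(K \right)} = \frac{-27 + K}{-53 + K}$ ($m{\left(K \right)} = \frac{K - 27}{K - 53} = \frac{-27 + K}{-53 + K}$)
$\frac{N}{m{\left(-62 \right)}} = \frac{5986}{1995 \frac{-27 - 62}{-53 - 62}} = \frac{5986}{1995 \frac{1}{-115} \left(-89\right)} = \frac{5986}{1995 \left(\left(- \frac{1}{115}\right) \left(-89\right)\right)} = \frac{5986}{1995 \cdot \frac{89}{115}} = \frac{5986}{1995} \cdot \frac{115}{89} = \frac{137678}{35511}$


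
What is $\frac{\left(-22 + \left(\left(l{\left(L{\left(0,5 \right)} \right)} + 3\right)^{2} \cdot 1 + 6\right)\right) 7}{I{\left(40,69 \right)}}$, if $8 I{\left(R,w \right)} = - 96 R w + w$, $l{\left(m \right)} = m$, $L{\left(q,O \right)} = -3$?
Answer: $\frac{896}{264891} \approx 0.0033825$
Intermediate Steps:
$I{\left(R,w \right)} = \frac{w}{8} - 12 R w$ ($I{\left(R,w \right)} = \frac{- 96 R w + w}{8} = \frac{w - 96 R w}{8} = \frac{w}{8} - 12 R w$)
$\frac{\left(-22 + \left(\left(l{\left(L{\left(0,5 \right)} \right)} + 3\right)^{2} \cdot 1 + 6\right)\right) 7}{I{\left(40,69 \right)}} = \frac{\left(-22 + \left(\left(-3 + 3\right)^{2} \cdot 1 + 6\right)\right) 7}{\frac{1}{8} \cdot 69 \left(1 - 3840\right)} = \frac{\left(-22 + \left(0^{2} \cdot 1 + 6\right)\right) 7}{\frac{1}{8} \cdot 69 \left(1 - 3840\right)} = \frac{\left(-22 + \left(0 \cdot 1 + 6\right)\right) 7}{\frac{1}{8} \cdot 69 \left(-3839\right)} = \frac{\left(-22 + \left(0 + 6\right)\right) 7}{- \frac{264891}{8}} = \left(-22 + 6\right) 7 \left(- \frac{8}{264891}\right) = \left(-16\right) 7 \left(- \frac{8}{264891}\right) = \left(-112\right) \left(- \frac{8}{264891}\right) = \frac{896}{264891}$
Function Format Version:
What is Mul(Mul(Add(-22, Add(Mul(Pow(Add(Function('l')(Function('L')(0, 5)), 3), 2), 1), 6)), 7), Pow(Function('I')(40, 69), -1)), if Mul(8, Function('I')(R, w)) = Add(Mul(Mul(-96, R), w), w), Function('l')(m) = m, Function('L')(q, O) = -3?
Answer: Rational(896, 264891) ≈ 0.0033825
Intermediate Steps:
Function('I')(R, w) = Add(Mul(Rational(1, 8), w), Mul(-12, R, w)) (Function('I')(R, w) = Mul(Rational(1, 8), Add(Mul(Mul(-96, R), w), w)) = Mul(Rational(1, 8), Add(Mul(-96, R, w), w)) = Mul(Rational(1, 8), Add(w, Mul(-96, R, w))) = Add(Mul(Rational(1, 8), w), Mul(-12, R, w)))
Mul(Mul(Add(-22, Add(Mul(Pow(Add(Function('l')(Function('L')(0, 5)), 3), 2), 1), 6)), 7), Pow(Function('I')(40, 69), -1)) = Mul(Mul(Add(-22, Add(Mul(Pow(Add(-3, 3), 2), 1), 6)), 7), Pow(Mul(Rational(1, 8), 69, Add(1, Mul(-96, 40))), -1)) = Mul(Mul(Add(-22, Add(Mul(Pow(0, 2), 1), 6)), 7), Pow(Mul(Rational(1, 8), 69, Add(1, -3840)), -1)) = Mul(Mul(Add(-22, Add(Mul(0, 1), 6)), 7), Pow(Mul(Rational(1, 8), 69, -3839), -1)) = Mul(Mul(Add(-22, Add(0, 6)), 7), Pow(Rational(-264891, 8), -1)) = Mul(Mul(Add(-22, 6), 7), Rational(-8, 264891)) = Mul(Mul(-16, 7), Rational(-8, 264891)) = Mul(-112, Rational(-8, 264891)) = Rational(896, 264891)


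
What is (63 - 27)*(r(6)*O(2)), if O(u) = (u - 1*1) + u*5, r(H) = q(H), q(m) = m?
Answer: 2376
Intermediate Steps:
r(H) = H
O(u) = -1 + 6*u (O(u) = (u - 1) + 5*u = (-1 + u) + 5*u = -1 + 6*u)
(63 - 27)*(r(6)*O(2)) = (63 - 27)*(6*(-1 + 6*2)) = 36*(6*(-1 + 12)) = 36*(6*11) = 36*66 = 2376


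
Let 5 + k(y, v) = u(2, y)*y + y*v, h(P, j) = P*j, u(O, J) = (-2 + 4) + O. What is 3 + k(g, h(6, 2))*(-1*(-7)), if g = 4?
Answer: 416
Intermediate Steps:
u(O, J) = 2 + O
k(y, v) = -5 + 4*y + v*y (k(y, v) = -5 + ((2 + 2)*y + y*v) = -5 + (4*y + v*y) = -5 + 4*y + v*y)
3 + k(g, h(6, 2))*(-1*(-7)) = 3 + (-5 + 4*4 + (6*2)*4)*(-1*(-7)) = 3 + (-5 + 16 + 12*4)*7 = 3 + (-5 + 16 + 48)*7 = 3 + 59*7 = 3 + 413 = 416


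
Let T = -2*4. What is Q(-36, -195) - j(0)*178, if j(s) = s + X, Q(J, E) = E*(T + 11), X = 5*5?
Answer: -5035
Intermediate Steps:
T = -8
X = 25
Q(J, E) = 3*E (Q(J, E) = E*(-8 + 11) = E*3 = 3*E)
j(s) = 25 + s (j(s) = s + 25 = 25 + s)
Q(-36, -195) - j(0)*178 = 3*(-195) - (25 + 0)*178 = -585 - 25*178 = -585 - 1*4450 = -585 - 4450 = -5035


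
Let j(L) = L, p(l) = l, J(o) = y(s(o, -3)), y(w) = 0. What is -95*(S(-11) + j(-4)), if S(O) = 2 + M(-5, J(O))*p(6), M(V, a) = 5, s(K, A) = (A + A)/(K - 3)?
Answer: -2660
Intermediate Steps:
s(K, A) = 2*A/(-3 + K) (s(K, A) = (2*A)/(-3 + K) = 2*A/(-3 + K))
J(o) = 0
S(O) = 32 (S(O) = 2 + 5*6 = 2 + 30 = 32)
-95*(S(-11) + j(-4)) = -95*(32 - 4) = -95*28 = -2660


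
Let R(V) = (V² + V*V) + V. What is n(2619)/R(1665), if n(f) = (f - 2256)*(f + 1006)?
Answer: 87725/369741 ≈ 0.23726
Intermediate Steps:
n(f) = (-2256 + f)*(1006 + f)
R(V) = V + 2*V² (R(V) = (V² + V²) + V = 2*V² + V = V + 2*V²)
n(2619)/R(1665) = (-2269536 + 2619² - 1250*2619)/((1665*(1 + 2*1665))) = (-2269536 + 6859161 - 3273750)/((1665*(1 + 3330))) = 1315875/((1665*3331)) = 1315875/5546115 = 1315875*(1/5546115) = 87725/369741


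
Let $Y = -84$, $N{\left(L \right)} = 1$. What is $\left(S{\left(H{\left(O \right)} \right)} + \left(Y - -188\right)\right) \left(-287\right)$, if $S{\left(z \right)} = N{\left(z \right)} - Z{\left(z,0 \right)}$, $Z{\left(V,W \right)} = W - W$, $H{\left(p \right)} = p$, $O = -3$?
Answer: $-30135$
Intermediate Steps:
$Z{\left(V,W \right)} = 0$
$S{\left(z \right)} = 1$ ($S{\left(z \right)} = 1 - 0 = 1 + 0 = 1$)
$\left(S{\left(H{\left(O \right)} \right)} + \left(Y - -188\right)\right) \left(-287\right) = \left(1 - -104\right) \left(-287\right) = \left(1 + \left(-84 + 188\right)\right) \left(-287\right) = \left(1 + 104\right) \left(-287\right) = 105 \left(-287\right) = -30135$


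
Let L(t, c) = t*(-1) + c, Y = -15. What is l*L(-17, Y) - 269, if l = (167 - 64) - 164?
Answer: -391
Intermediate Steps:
L(t, c) = c - t (L(t, c) = -t + c = c - t)
l = -61 (l = 103 - 164 = -61)
l*L(-17, Y) - 269 = -61*(-15 - 1*(-17)) - 269 = -61*(-15 + 17) - 269 = -61*2 - 269 = -122 - 269 = -391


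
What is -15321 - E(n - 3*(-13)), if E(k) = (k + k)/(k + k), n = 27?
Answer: -15322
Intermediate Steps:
E(k) = 1 (E(k) = (2*k)/((2*k)) = (2*k)*(1/(2*k)) = 1)
-15321 - E(n - 3*(-13)) = -15321 - 1*1 = -15321 - 1 = -15322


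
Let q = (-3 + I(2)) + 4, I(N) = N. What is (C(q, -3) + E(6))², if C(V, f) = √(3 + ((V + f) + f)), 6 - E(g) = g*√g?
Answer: 252 - 72*√6 ≈ 75.637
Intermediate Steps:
E(g) = 6 - g^(3/2) (E(g) = 6 - g*√g = 6 - g^(3/2))
q = 3 (q = (-3 + 2) + 4 = -1 + 4 = 3)
C(V, f) = √(3 + V + 2*f) (C(V, f) = √(3 + (V + 2*f)) = √(3 + V + 2*f))
(C(q, -3) + E(6))² = (√(3 + 3 + 2*(-3)) + (6 - 6^(3/2)))² = (√(3 + 3 - 6) + (6 - 6*√6))² = (√0 + (6 - 6*√6))² = (0 + (6 - 6*√6))² = (6 - 6*√6)²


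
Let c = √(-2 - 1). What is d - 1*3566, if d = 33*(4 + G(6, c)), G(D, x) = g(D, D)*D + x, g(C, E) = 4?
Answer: -2642 + 33*I*√3 ≈ -2642.0 + 57.158*I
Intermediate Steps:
c = I*√3 (c = √(-3) = I*√3 ≈ 1.732*I)
G(D, x) = x + 4*D (G(D, x) = 4*D + x = x + 4*D)
d = 924 + 33*I*√3 (d = 33*(4 + (I*√3 + 4*6)) = 33*(4 + (I*√3 + 24)) = 33*(4 + (24 + I*√3)) = 33*(28 + I*√3) = 924 + 33*I*√3 ≈ 924.0 + 57.158*I)
d - 1*3566 = (924 + 33*I*√3) - 1*3566 = (924 + 33*I*√3) - 3566 = -2642 + 33*I*√3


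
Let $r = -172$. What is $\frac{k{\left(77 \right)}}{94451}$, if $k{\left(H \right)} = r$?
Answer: $- \frac{172}{94451} \approx -0.0018211$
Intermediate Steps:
$k{\left(H \right)} = -172$
$\frac{k{\left(77 \right)}}{94451} = - \frac{172}{94451}$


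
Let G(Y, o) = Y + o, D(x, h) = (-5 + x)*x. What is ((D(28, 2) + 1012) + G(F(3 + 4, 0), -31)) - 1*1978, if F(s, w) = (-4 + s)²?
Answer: -344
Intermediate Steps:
D(x, h) = x*(-5 + x)
((D(28, 2) + 1012) + G(F(3 + 4, 0), -31)) - 1*1978 = ((28*(-5 + 28) + 1012) + ((-4 + (3 + 4))² - 31)) - 1*1978 = ((28*23 + 1012) + ((-4 + 7)² - 31)) - 1978 = ((644 + 1012) + (3² - 31)) - 1978 = (1656 + (9 - 31)) - 1978 = (1656 - 22) - 1978 = 1634 - 1978 = -344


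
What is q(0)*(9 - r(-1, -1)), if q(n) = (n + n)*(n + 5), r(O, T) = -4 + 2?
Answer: 0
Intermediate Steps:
r(O, T) = -2
q(n) = 2*n*(5 + n) (q(n) = (2*n)*(5 + n) = 2*n*(5 + n))
q(0)*(9 - r(-1, -1)) = (2*0*(5 + 0))*(9 - 1*(-2)) = (2*0*5)*(9 + 2) = 0*11 = 0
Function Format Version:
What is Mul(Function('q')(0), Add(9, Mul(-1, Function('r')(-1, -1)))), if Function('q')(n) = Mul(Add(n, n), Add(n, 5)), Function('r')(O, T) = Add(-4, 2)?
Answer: 0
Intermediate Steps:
Function('r')(O, T) = -2
Function('q')(n) = Mul(2, n, Add(5, n)) (Function('q')(n) = Mul(Mul(2, n), Add(5, n)) = Mul(2, n, Add(5, n)))
Mul(Function('q')(0), Add(9, Mul(-1, Function('r')(-1, -1)))) = Mul(Mul(2, 0, Add(5, 0)), Add(9, Mul(-1, -2))) = Mul(Mul(2, 0, 5), Add(9, 2)) = Mul(0, 11) = 0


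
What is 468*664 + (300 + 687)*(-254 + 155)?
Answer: 213039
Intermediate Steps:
468*664 + (300 + 687)*(-254 + 155) = 310752 + 987*(-99) = 310752 - 97713 = 213039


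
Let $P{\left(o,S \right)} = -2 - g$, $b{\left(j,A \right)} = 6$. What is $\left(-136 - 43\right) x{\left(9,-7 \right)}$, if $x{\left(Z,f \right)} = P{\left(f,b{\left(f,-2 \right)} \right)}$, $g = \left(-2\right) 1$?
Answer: $0$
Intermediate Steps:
$g = -2$
$P{\left(o,S \right)} = 0$ ($P{\left(o,S \right)} = -2 - -2 = -2 + 2 = 0$)
$x{\left(Z,f \right)} = 0$
$\left(-136 - 43\right) x{\left(9,-7 \right)} = \left(-136 - 43\right) 0 = \left(-179\right) 0 = 0$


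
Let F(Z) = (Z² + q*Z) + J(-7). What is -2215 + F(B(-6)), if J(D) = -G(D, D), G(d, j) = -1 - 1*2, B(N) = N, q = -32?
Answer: -1984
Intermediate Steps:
G(d, j) = -3 (G(d, j) = -1 - 2 = -3)
J(D) = 3 (J(D) = -1*(-3) = 3)
F(Z) = 3 + Z² - 32*Z (F(Z) = (Z² - 32*Z) + 3 = 3 + Z² - 32*Z)
-2215 + F(B(-6)) = -2215 + (3 + (-6)² - 32*(-6)) = -2215 + (3 + 36 + 192) = -2215 + 231 = -1984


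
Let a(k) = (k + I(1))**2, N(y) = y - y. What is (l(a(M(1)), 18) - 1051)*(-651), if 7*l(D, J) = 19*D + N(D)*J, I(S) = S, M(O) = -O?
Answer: 684201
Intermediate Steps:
N(y) = 0
a(k) = (1 + k)**2 (a(k) = (k + 1)**2 = (1 + k)**2)
l(D, J) = 19*D/7 (l(D, J) = (19*D + 0*J)/7 = (19*D + 0)/7 = (19*D)/7 = 19*D/7)
(l(a(M(1)), 18) - 1051)*(-651) = (19*(1 - 1*1)**2/7 - 1051)*(-651) = (19*(1 - 1)**2/7 - 1051)*(-651) = ((19/7)*0**2 - 1051)*(-651) = ((19/7)*0 - 1051)*(-651) = (0 - 1051)*(-651) = -1051*(-651) = 684201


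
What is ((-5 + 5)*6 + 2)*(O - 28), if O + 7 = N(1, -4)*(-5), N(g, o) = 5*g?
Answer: -120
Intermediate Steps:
O = -32 (O = -7 + (5*1)*(-5) = -7 + 5*(-5) = -7 - 25 = -32)
((-5 + 5)*6 + 2)*(O - 28) = ((-5 + 5)*6 + 2)*(-32 - 28) = (0*6 + 2)*(-60) = (0 + 2)*(-60) = 2*(-60) = -120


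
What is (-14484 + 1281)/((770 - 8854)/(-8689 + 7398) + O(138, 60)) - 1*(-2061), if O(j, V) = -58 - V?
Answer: 314352567/144254 ≈ 2179.2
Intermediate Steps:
(-14484 + 1281)/((770 - 8854)/(-8689 + 7398) + O(138, 60)) - 1*(-2061) = (-14484 + 1281)/((770 - 8854)/(-8689 + 7398) + (-58 - 1*60)) - 1*(-2061) = -13203/(-8084/(-1291) + (-58 - 60)) + 2061 = -13203/(-8084*(-1/1291) - 118) + 2061 = -13203/(8084/1291 - 118) + 2061 = -13203/(-144254/1291) + 2061 = -13203*(-1291/144254) + 2061 = 17045073/144254 + 2061 = 314352567/144254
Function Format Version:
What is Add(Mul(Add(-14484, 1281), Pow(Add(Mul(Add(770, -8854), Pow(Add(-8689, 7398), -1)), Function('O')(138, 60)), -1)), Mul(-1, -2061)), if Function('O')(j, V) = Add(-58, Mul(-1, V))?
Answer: Rational(314352567, 144254) ≈ 2179.2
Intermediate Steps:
Add(Mul(Add(-14484, 1281), Pow(Add(Mul(Add(770, -8854), Pow(Add(-8689, 7398), -1)), Function('O')(138, 60)), -1)), Mul(-1, -2061)) = Add(Mul(Add(-14484, 1281), Pow(Add(Mul(Add(770, -8854), Pow(Add(-8689, 7398), -1)), Add(-58, Mul(-1, 60))), -1)), Mul(-1, -2061)) = Add(Mul(-13203, Pow(Add(Mul(-8084, Pow(-1291, -1)), Add(-58, -60)), -1)), 2061) = Add(Mul(-13203, Pow(Add(Mul(-8084, Rational(-1, 1291)), -118), -1)), 2061) = Add(Mul(-13203, Pow(Add(Rational(8084, 1291), -118), -1)), 2061) = Add(Mul(-13203, Pow(Rational(-144254, 1291), -1)), 2061) = Add(Mul(-13203, Rational(-1291, 144254)), 2061) = Add(Rational(17045073, 144254), 2061) = Rational(314352567, 144254)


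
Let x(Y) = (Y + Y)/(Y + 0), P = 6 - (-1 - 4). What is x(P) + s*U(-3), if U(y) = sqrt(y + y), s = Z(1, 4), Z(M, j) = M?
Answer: 2 + I*sqrt(6) ≈ 2.0 + 2.4495*I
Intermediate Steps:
s = 1
P = 11 (P = 6 - 1*(-5) = 6 + 5 = 11)
x(Y) = 2 (x(Y) = (2*Y)/Y = 2)
U(y) = sqrt(2)*sqrt(y) (U(y) = sqrt(2*y) = sqrt(2)*sqrt(y))
x(P) + s*U(-3) = 2 + 1*(sqrt(2)*sqrt(-3)) = 2 + 1*(sqrt(2)*(I*sqrt(3))) = 2 + 1*(I*sqrt(6)) = 2 + I*sqrt(6)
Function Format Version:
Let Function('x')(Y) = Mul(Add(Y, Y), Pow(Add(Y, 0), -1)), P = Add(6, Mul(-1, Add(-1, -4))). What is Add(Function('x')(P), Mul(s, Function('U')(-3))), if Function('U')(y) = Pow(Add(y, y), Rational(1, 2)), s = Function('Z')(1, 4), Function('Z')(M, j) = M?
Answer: Add(2, Mul(I, Pow(6, Rational(1, 2)))) ≈ Add(2.0000, Mul(2.4495, I))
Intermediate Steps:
s = 1
P = 11 (P = Add(6, Mul(-1, -5)) = Add(6, 5) = 11)
Function('x')(Y) = 2 (Function('x')(Y) = Mul(Mul(2, Y), Pow(Y, -1)) = 2)
Function('U')(y) = Mul(Pow(2, Rational(1, 2)), Pow(y, Rational(1, 2))) (Function('U')(y) = Pow(Mul(2, y), Rational(1, 2)) = Mul(Pow(2, Rational(1, 2)), Pow(y, Rational(1, 2))))
Add(Function('x')(P), Mul(s, Function('U')(-3))) = Add(2, Mul(1, Mul(Pow(2, Rational(1, 2)), Pow(-3, Rational(1, 2))))) = Add(2, Mul(1, Mul(Pow(2, Rational(1, 2)), Mul(I, Pow(3, Rational(1, 2)))))) = Add(2, Mul(1, Mul(I, Pow(6, Rational(1, 2))))) = Add(2, Mul(I, Pow(6, Rational(1, 2))))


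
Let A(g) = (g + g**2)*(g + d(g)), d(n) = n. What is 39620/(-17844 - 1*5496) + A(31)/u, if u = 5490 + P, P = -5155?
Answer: 71111533/390945 ≈ 181.90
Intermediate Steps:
u = 335 (u = 5490 - 5155 = 335)
A(g) = 2*g*(g + g**2) (A(g) = (g + g**2)*(g + g) = (g + g**2)*(2*g) = 2*g*(g + g**2))
39620/(-17844 - 1*5496) + A(31)/u = 39620/(-17844 - 1*5496) + (2*31**2*(1 + 31))/335 = 39620/(-17844 - 5496) + (2*961*32)*(1/335) = 39620/(-23340) + 61504*(1/335) = 39620*(-1/23340) + 61504/335 = -1981/1167 + 61504/335 = 71111533/390945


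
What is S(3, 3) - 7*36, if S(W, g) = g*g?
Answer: -243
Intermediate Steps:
S(W, g) = g**2
S(3, 3) - 7*36 = 3**2 - 7*36 = 9 - 252 = -243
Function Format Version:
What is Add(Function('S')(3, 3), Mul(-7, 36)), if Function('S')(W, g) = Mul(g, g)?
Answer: -243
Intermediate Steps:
Function('S')(W, g) = Pow(g, 2)
Add(Function('S')(3, 3), Mul(-7, 36)) = Add(Pow(3, 2), Mul(-7, 36)) = Add(9, -252) = -243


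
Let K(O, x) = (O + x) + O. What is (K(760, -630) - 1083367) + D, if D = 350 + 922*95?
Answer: -994537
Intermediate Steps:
K(O, x) = x + 2*O
D = 87940 (D = 350 + 87590 = 87940)
(K(760, -630) - 1083367) + D = ((-630 + 2*760) - 1083367) + 87940 = ((-630 + 1520) - 1083367) + 87940 = (890 - 1083367) + 87940 = -1082477 + 87940 = -994537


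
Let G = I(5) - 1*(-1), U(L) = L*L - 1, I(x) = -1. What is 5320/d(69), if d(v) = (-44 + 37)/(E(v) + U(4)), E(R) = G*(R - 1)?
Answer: -11400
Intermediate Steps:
U(L) = -1 + L**2 (U(L) = L**2 - 1 = -1 + L**2)
G = 0 (G = -1 - 1*(-1) = -1 + 1 = 0)
E(R) = 0 (E(R) = 0*(R - 1) = 0*(-1 + R) = 0)
d(v) = -7/15 (d(v) = (-44 + 37)/(0 + (-1 + 4**2)) = -7/(0 + (-1 + 16)) = -7/(0 + 15) = -7/15)
5320/d(69) = 5320/(-7/15) = 5320*(-15/7) = -11400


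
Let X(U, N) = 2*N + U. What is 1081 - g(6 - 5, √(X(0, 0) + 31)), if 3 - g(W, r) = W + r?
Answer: 1079 + √31 ≈ 1084.6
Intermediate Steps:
X(U, N) = U + 2*N
g(W, r) = 3 - W - r (g(W, r) = 3 - (W + r) = 3 + (-W - r) = 3 - W - r)
1081 - g(6 - 5, √(X(0, 0) + 31)) = 1081 - (3 - (6 - 5) - √((0 + 2*0) + 31)) = 1081 - (3 - 1*1 - √((0 + 0) + 31)) = 1081 - (3 - 1 - √(0 + 31)) = 1081 - (3 - 1 - √31) = 1081 - (2 - √31) = 1081 + (-2 + √31) = 1079 + √31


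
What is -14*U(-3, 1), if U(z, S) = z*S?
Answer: 42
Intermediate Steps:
U(z, S) = S*z
-14*U(-3, 1) = -14*(-3) = 42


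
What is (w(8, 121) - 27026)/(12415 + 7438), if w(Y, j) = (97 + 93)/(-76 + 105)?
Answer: -783564/575737 ≈ -1.3610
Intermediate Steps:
w(Y, j) = 190/29
(w(8, 121) - 27026)/(12415 + 7438) = (190/29 - 27026)/(12415 + 7438) = -783564/29/19853 = -783564/29*1/19853 = -783564/575737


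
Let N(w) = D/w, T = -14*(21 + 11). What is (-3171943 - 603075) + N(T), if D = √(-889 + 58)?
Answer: -3775018 - I*√831/448 ≈ -3.775e+6 - 0.064346*I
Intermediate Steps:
T = -448 (T = -14*32 = -448)
D = I*√831 (D = √(-831) = I*√831 ≈ 28.827*I)
N(w) = I*√831/w (N(w) = (I*√831)/w = I*√831/w)
(-3171943 - 603075) + N(T) = (-3171943 - 603075) + I*√831/(-448) = -3775018 + I*√831*(-1/448) = -3775018 - I*√831/448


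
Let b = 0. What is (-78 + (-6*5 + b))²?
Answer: 11664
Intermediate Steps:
(-78 + (-6*5 + b))² = (-78 + (-6*5 + 0))² = (-78 + (-30 + 0))² = (-78 - 30)² = (-108)² = 11664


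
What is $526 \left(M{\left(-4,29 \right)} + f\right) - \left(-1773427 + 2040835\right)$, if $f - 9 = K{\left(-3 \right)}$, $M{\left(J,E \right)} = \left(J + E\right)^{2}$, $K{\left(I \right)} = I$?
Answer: $64498$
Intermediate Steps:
$M{\left(J,E \right)} = \left(E + J\right)^{2}$
$f = 6$ ($f = 9 - 3 = 6$)
$526 \left(M{\left(-4,29 \right)} + f\right) - \left(-1773427 + 2040835\right) = 526 \left(\left(29 - 4\right)^{2} + 6\right) - \left(-1773427 + 2040835\right) = 526 \left(25^{2} + 6\right) - 267408 = 526 \left(625 + 6\right) - 267408 = 526 \cdot 631 - 267408 = 331906 - 267408 = 64498$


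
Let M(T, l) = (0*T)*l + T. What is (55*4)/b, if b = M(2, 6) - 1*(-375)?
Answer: 220/377 ≈ 0.58355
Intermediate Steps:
M(T, l) = T (M(T, l) = 0*l + T = 0 + T = T)
b = 377 (b = 2 - 1*(-375) = 2 + 375 = 377)
(55*4)/b = (55*4)/377 = 220*(1/377) = 220/377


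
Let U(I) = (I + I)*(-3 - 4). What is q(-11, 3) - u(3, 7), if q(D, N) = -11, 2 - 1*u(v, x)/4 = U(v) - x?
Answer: -215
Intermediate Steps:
U(I) = -14*I (U(I) = (2*I)*(-7) = -14*I)
u(v, x) = 8 + 4*x + 56*v (u(v, x) = 8 - 4*(-14*v - x) = 8 - 4*(-x - 14*v) = 8 + (4*x + 56*v) = 8 + 4*x + 56*v)
q(-11, 3) - u(3, 7) = -11 - (8 + 4*7 + 56*3) = -11 - (8 + 28 + 168) = -11 - 1*204 = -11 - 204 = -215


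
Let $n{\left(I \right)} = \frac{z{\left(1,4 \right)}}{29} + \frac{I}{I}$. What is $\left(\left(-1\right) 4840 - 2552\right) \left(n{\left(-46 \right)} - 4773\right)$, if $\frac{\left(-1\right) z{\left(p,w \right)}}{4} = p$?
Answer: $\frac{1022993664}{29} \approx 3.5276 \cdot 10^{7}$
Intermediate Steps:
$z{\left(p,w \right)} = - 4 p$
$n{\left(I \right)} = \frac{25}{29}$ ($n{\left(I \right)} = \frac{\left(-4\right) 1}{29} + \frac{I}{I} = \left(-4\right) \frac{1}{29} + 1 = - \frac{4}{29} + 1 = \frac{25}{29}$)
$\left(\left(-1\right) 4840 - 2552\right) \left(n{\left(-46 \right)} - 4773\right) = \left(\left(-1\right) 4840 - 2552\right) \left(\frac{25}{29} - 4773\right) = \left(-4840 - 2552\right) \left(- \frac{138392}{29}\right) = \left(-7392\right) \left(- \frac{138392}{29}\right) = \frac{1022993664}{29}$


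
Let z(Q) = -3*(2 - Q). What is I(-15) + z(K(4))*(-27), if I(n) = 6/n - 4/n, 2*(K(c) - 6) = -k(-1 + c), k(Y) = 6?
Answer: -1217/15 ≈ -81.133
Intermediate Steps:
K(c) = 3 (K(c) = 6 + (-1*6)/2 = 6 + (½)*(-6) = 6 - 3 = 3)
I(n) = 2/n
z(Q) = -6 + 3*Q
I(-15) + z(K(4))*(-27) = 2/(-15) + (-6 + 3*3)*(-27) = 2*(-1/15) + (-6 + 9)*(-27) = -2/15 + 3*(-27) = -2/15 - 81 = -1217/15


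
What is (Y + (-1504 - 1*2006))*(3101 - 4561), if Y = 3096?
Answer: 604440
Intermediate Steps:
(Y + (-1504 - 1*2006))*(3101 - 4561) = (3096 + (-1504 - 1*2006))*(3101 - 4561) = (3096 + (-1504 - 2006))*(-1460) = (3096 - 3510)*(-1460) = -414*(-1460) = 604440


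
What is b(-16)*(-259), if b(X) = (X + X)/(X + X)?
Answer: -259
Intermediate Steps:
b(X) = 1 (b(X) = (2*X)/((2*X)) = (2*X)*(1/(2*X)) = 1)
b(-16)*(-259) = 1*(-259) = -259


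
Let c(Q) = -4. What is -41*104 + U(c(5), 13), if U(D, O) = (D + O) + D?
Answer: -4259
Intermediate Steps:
U(D, O) = O + 2*D
-41*104 + U(c(5), 13) = -41*104 + (13 + 2*(-4)) = -4264 + (13 - 8) = -4264 + 5 = -4259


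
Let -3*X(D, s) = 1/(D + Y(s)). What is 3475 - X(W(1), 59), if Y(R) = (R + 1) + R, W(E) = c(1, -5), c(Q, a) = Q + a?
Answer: 1198876/345 ≈ 3475.0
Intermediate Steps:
W(E) = -4 (W(E) = 1 - 5 = -4)
Y(R) = 1 + 2*R (Y(R) = (1 + R) + R = 1 + 2*R)
X(D, s) = -1/(3*(1 + D + 2*s)) (X(D, s) = -1/(3*(D + (1 + 2*s))) = -1/(3*(1 + D + 2*s)))
3475 - X(W(1), 59) = 3475 - (-1)/(3 + 3*(-4) + 6*59) = 3475 - (-1)/(3 - 12 + 354) = 3475 - (-1)/345 = 3475 - 1*(-1/345) = 3475 + 1/345 = 1198876/345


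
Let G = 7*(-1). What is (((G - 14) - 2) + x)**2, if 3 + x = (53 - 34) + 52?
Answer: 2025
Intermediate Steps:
G = -7
x = 68 (x = -3 + ((53 - 34) + 52) = -3 + (19 + 52) = -3 + 71 = 68)
(((G - 14) - 2) + x)**2 = (((-7 - 14) - 2) + 68)**2 = ((-21 - 2) + 68)**2 = (-23 + 68)**2 = 45**2 = 2025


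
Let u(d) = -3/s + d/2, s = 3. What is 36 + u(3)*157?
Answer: 229/2 ≈ 114.50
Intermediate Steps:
u(d) = -1 + d/2 (u(d) = -3/3 + d/2 = -3*⅓ + d*(½) = -1 + d/2)
36 + u(3)*157 = 36 + (-1 + (½)*3)*157 = 36 + (-1 + 3/2)*157 = 36 + (½)*157 = 36 + 157/2 = 229/2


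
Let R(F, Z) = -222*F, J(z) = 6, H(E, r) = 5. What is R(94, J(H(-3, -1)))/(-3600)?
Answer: 1739/300 ≈ 5.7967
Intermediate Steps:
R(94, J(H(-3, -1)))/(-3600) = -222*94/(-3600) = -20868*(-1/3600) = 1739/300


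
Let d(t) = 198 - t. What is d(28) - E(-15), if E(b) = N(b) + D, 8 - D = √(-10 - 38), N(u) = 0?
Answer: 162 + 4*I*√3 ≈ 162.0 + 6.9282*I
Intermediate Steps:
D = 8 - 4*I*√3 (D = 8 - √(-10 - 38) = 8 - √(-48) = 8 - 4*I*√3 ≈ 8.0 - 6.9282*I)
E(b) = 8 - 4*I*√3 (E(b) = 0 + (8 - 4*I*√3) = 8 - 4*I*√3)
d(28) - E(-15) = (198 - 1*28) - (8 - 4*I*√3) = (198 - 28) + (-8 + 4*I*√3) = 170 + (-8 + 4*I*√3) = 162 + 4*I*√3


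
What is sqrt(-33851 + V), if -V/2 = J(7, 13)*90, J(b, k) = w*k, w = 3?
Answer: I*sqrt(40871) ≈ 202.17*I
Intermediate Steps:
J(b, k) = 3*k
V = -7020 (V = -2*3*13*90 = -78*90 = -2*3510 = -7020)
sqrt(-33851 + V) = sqrt(-33851 - 7020) = sqrt(-40871) = I*sqrt(40871)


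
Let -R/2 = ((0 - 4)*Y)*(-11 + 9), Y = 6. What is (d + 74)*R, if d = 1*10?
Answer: -8064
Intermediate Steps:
d = 10
R = -96 (R = -2*(0 - 4)*6*(-11 + 9) = -2*(-4*6)*(-2) = -(-48)*(-2) = -2*48 = -96)
(d + 74)*R = (10 + 74)*(-96) = 84*(-96) = -8064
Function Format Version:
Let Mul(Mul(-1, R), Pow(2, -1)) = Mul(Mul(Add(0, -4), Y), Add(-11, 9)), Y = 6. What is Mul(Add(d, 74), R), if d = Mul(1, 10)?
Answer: -8064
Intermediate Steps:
d = 10
R = -96 (R = Mul(-2, Mul(Mul(Add(0, -4), 6), Add(-11, 9))) = Mul(-2, Mul(Mul(-4, 6), -2)) = Mul(-2, Mul(-24, -2)) = Mul(-2, 48) = -96)
Mul(Add(d, 74), R) = Mul(Add(10, 74), -96) = Mul(84, -96) = -8064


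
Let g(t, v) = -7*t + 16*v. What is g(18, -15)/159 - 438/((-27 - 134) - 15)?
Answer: 871/4664 ≈ 0.18675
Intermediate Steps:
g(18, -15)/159 - 438/((-27 - 134) - 15) = (-7*18 + 16*(-15))/159 - 438/((-27 - 134) - 15) = (-126 - 240)*(1/159) - 438/(-161 - 15) = -366*1/159 - 438/(-176) = -122/53 - 438*(-1/176) = -122/53 + 219/88 = 871/4664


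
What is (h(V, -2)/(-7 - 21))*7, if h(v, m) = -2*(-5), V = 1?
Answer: -5/2 ≈ -2.5000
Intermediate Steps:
h(v, m) = 10
(h(V, -2)/(-7 - 21))*7 = (10/(-7 - 21))*7 = (10/(-28))*7 = (10*(-1/28))*7 = -5/14*7 = -5/2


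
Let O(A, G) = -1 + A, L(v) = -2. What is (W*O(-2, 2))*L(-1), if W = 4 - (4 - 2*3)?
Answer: 36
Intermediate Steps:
W = 6 (W = 4 - (4 - 6) = 4 - 1*(-2) = 4 + 2 = 6)
(W*O(-2, 2))*L(-1) = (6*(-1 - 2))*(-2) = (6*(-3))*(-2) = -18*(-2) = 36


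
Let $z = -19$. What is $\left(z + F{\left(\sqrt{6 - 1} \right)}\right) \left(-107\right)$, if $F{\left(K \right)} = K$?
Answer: $2033 - 107 \sqrt{5} \approx 1793.7$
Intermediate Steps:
$\left(z + F{\left(\sqrt{6 - 1} \right)}\right) \left(-107\right) = \left(-19 + \sqrt{6 - 1}\right) \left(-107\right) = \left(-19 + \sqrt{5}\right) \left(-107\right) = 2033 - 107 \sqrt{5}$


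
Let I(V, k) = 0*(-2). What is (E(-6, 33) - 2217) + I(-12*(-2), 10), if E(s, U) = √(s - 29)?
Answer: -2217 + I*√35 ≈ -2217.0 + 5.9161*I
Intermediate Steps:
I(V, k) = 0
E(s, U) = √(-29 + s)
(E(-6, 33) - 2217) + I(-12*(-2), 10) = (√(-29 - 6) - 2217) + 0 = (√(-35) - 2217) + 0 = (I*√35 - 2217) + 0 = (-2217 + I*√35) + 0 = -2217 + I*√35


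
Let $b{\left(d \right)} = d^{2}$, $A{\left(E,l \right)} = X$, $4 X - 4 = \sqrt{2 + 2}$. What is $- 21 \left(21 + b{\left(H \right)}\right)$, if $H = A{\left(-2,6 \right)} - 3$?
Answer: $- \frac{1953}{4} \approx -488.25$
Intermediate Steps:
$X = \frac{3}{2}$ ($X = 1 + \frac{\sqrt{2 + 2}}{4} = 1 + \frac{\sqrt{4}}{4} = 1 + \frac{1}{4} \cdot 2 = 1 + \frac{1}{2} = \frac{3}{2} \approx 1.5$)
$A{\left(E,l \right)} = \frac{3}{2}$
$H = - \frac{3}{2}$ ($H = \frac{3}{2} - 3 = - \frac{3}{2} \approx -1.5$)
$- 21 \left(21 + b{\left(H \right)}\right) = - 21 \left(21 + \left(- \frac{3}{2}\right)^{2}\right) = - 21 \left(21 + \frac{9}{4}\right) = \left(-21\right) \frac{93}{4} = - \frac{1953}{4}$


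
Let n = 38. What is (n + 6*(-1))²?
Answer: 1024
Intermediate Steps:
(n + 6*(-1))² = (38 + 6*(-1))² = (38 - 6)² = 32² = 1024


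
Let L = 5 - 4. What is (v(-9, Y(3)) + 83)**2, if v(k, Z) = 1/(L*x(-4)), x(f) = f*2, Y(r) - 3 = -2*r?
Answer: 439569/64 ≈ 6868.3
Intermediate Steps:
Y(r) = 3 - 2*r
L = 1
x(f) = 2*f
v(k, Z) = -1/8 (v(k, Z) = 1/(1*(2*(-4))) = 1/(1*(-8)) = 1/(-8) = -1/8)
(v(-9, Y(3)) + 83)**2 = (-1/8 + 83)**2 = (663/8)**2 = 439569/64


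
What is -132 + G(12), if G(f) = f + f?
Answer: -108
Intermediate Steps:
G(f) = 2*f
-132 + G(12) = -132 + 2*12 = -132 + 24 = -108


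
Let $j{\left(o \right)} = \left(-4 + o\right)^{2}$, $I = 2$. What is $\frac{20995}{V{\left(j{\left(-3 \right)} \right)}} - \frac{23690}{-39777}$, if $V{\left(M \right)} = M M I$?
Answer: $\frac{948877495}{191009154} \approx 4.9677$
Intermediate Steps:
$V{\left(M \right)} = 2 M^{2}$ ($V{\left(M \right)} = M M 2 = M^{2} \cdot 2 = 2 M^{2}$)
$\frac{20995}{V{\left(j{\left(-3 \right)} \right)}} - \frac{23690}{-39777} = \frac{20995}{2 \left(\left(-4 - 3\right)^{2}\right)^{2}} - \frac{23690}{-39777} = \frac{20995}{2 \left(\left(-7\right)^{2}\right)^{2}} - - \frac{23690}{39777} = \frac{20995}{2 \cdot 49^{2}} + \frac{23690}{39777} = \frac{20995}{2 \cdot 2401} + \frac{23690}{39777} = \frac{20995}{4802} + \frac{23690}{39777} = \frac{948877495}{191009154}$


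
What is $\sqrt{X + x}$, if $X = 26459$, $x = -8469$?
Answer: $\sqrt{17990} \approx 134.13$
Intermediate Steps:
$\sqrt{X + x} = \sqrt{26459 - 8469} = \sqrt{17990}$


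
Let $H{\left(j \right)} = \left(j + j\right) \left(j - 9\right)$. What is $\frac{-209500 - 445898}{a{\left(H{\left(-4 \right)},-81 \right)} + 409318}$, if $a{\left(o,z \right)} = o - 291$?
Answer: $- \frac{24274}{15153} \approx -1.6019$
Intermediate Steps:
$H{\left(j \right)} = 2 j \left(-9 + j\right)$
$a{\left(o,z \right)} = -291 + o$ ($a{\left(o,z \right)} = o - 291 = -291 + o$)
$\frac{-209500 - 445898}{a{\left(H{\left(-4 \right)},-81 \right)} + 409318} = \frac{-209500 - 445898}{\left(-291 + 2 \left(-4\right) \left(-9 - 4\right)\right) + 409318} = - \frac{655398}{\left(-291 + 2 \left(-4\right) \left(-13\right)\right) + 409318} = - \frac{655398}{\left(-291 + 104\right) + 409318} = - \frac{655398}{-187 + 409318} = - \frac{655398}{409131} = \left(-655398\right) \frac{1}{409131} = - \frac{24274}{15153}$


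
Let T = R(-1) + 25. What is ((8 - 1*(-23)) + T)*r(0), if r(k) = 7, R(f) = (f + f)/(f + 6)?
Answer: 1946/5 ≈ 389.20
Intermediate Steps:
R(f) = 2*f/(6 + f) (R(f) = (2*f)/(6 + f) = 2*f/(6 + f))
T = 123/5 (T = 2*(-1)/(6 - 1) + 25 = 2*(-1)/5 + 25 = 2*(-1)*(1/5) + 25 = -2/5 + 25 = 123/5 ≈ 24.600)
((8 - 1*(-23)) + T)*r(0) = ((8 - 1*(-23)) + 123/5)*7 = ((8 + 23) + 123/5)*7 = (31 + 123/5)*7 = (278/5)*7 = 1946/5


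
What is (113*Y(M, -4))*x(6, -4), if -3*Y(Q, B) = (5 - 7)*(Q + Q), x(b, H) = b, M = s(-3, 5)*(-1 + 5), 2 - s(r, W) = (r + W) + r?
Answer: 10848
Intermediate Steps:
s(r, W) = 2 - W - 2*r (s(r, W) = 2 - ((r + W) + r) = 2 - ((W + r) + r) = 2 - (W + 2*r) = 2 + (-W - 2*r) = 2 - W - 2*r)
M = 12 (M = (2 - 1*5 - 2*(-3))*(-1 + 5) = (2 - 5 + 6)*4 = 3*4 = 12)
Y(Q, B) = 4*Q/3 (Y(Q, B) = -(5 - 7)*(Q + Q)/3 = -(-2)*2*Q/3 = -(-4)*Q/3 = 4*Q/3)
(113*Y(M, -4))*x(6, -4) = (113*((4/3)*12))*6 = (113*16)*6 = 1808*6 = 10848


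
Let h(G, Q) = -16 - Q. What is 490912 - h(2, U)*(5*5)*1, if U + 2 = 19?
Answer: 491737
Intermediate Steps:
U = 17 (U = -2 + 19 = 17)
490912 - h(2, U)*(5*5)*1 = 490912 - (-16 - 1*17)*(5*5)*1 = 490912 - (-16 - 17)*25*1 = 490912 - (-33)*25 = 490912 - 1*(-825) = 490912 + 825 = 491737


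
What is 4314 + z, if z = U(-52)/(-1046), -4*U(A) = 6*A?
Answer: 2256183/523 ≈ 4313.9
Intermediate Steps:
U(A) = -3*A/2
z = -39/523 (z = -3/2*(-52)/(-1046) = 78*(-1/1046) = -39/523 ≈ -0.074570)
4314 + z = 4314 - 39/523 = 2256183/523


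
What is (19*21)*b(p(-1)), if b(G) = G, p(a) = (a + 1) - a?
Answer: 399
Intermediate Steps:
p(a) = 1 (p(a) = (1 + a) - a = 1)
(19*21)*b(p(-1)) = (19*21)*1 = 399*1 = 399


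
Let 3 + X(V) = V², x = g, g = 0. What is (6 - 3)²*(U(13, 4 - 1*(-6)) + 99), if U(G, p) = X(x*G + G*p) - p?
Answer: 152874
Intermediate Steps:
x = 0
X(V) = -3 + V²
U(G, p) = -3 - p + G²*p² (U(G, p) = (-3 + (0*G + G*p)²) - p = (-3 + (0 + G*p)²) - p = (-3 + (G*p)²) - p = (-3 + G²*p²) - p = -3 - p + G²*p²)
(6 - 3)²*(U(13, 4 - 1*(-6)) + 99) = (6 - 3)²*((-3 - (4 - 1*(-6)) + 13²*(4 - 1*(-6))²) + 99) = 3²*((-3 - (4 + 6) + 169*(4 + 6)²) + 99) = 9*((-3 - 1*10 + 169*10²) + 99) = 9*((-3 - 10 + 169*100) + 99) = 9*((-3 - 10 + 16900) + 99) = 9*(16887 + 99) = 9*16986 = 152874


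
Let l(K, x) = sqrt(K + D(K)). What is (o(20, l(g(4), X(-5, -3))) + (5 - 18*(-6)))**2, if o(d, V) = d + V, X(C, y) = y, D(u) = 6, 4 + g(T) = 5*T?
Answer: (133 + sqrt(22))**2 ≈ 18959.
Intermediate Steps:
g(T) = -4 + 5*T
l(K, x) = sqrt(6 + K) (l(K, x) = sqrt(K + 6) = sqrt(6 + K))
o(d, V) = V + d
(o(20, l(g(4), X(-5, -3))) + (5 - 18*(-6)))**2 = ((sqrt(6 + (-4 + 5*4)) + 20) + (5 - 18*(-6)))**2 = ((sqrt(6 + (-4 + 20)) + 20) + (5 + 108))**2 = ((sqrt(6 + 16) + 20) + 113)**2 = ((sqrt(22) + 20) + 113)**2 = ((20 + sqrt(22)) + 113)**2 = (133 + sqrt(22))**2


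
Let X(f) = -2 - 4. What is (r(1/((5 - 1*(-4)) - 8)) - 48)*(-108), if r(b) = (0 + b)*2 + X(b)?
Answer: 5616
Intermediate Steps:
X(f) = -6
r(b) = -6 + 2*b (r(b) = (0 + b)*2 - 6 = b*2 - 6 = 2*b - 6 = -6 + 2*b)
(r(1/((5 - 1*(-4)) - 8)) - 48)*(-108) = ((-6 + 2/((5 - 1*(-4)) - 8)) - 48)*(-108) = ((-6 + 2/((5 + 4) - 8)) - 48)*(-108) = ((-6 + 2/(9 - 8)) - 48)*(-108) = ((-6 + 2/1) - 48)*(-108) = ((-6 + 2*1) - 48)*(-108) = ((-6 + 2) - 48)*(-108) = (-4 - 48)*(-108) = -52*(-108) = 5616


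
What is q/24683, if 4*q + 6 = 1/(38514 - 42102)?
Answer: -21529/354250416 ≈ -6.0773e-5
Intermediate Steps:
q = -21529/14352 (q = -3/2 + 1/(4*(38514 - 42102)) = -3/2 + (1/4)/(-3588) = -3/2 + (1/4)*(-1/3588) = -3/2 - 1/14352 = -21529/14352 ≈ -1.5001)
q/24683 = -21529/14352/24683 = -21529/14352*1/24683 = -21529/354250416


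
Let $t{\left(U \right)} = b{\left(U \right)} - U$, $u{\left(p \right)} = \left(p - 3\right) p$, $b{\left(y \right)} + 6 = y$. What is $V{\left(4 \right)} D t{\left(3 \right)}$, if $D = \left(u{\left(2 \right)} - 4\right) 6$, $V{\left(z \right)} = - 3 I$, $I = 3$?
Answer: $-1944$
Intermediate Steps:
$V{\left(z \right)} = -9$ ($V{\left(z \right)} = \left(-3\right) 3 = -9$)
$b{\left(y \right)} = -6 + y$
$u{\left(p \right)} = p \left(-3 + p\right)$ ($u{\left(p \right)} = \left(-3 + p\right) p = p \left(-3 + p\right)$)
$t{\left(U \right)} = -6$ ($t{\left(U \right)} = \left(-6 + U\right) - U = -6$)
$D = -36$ ($D = \left(2 \left(-3 + 2\right) - 4\right) 6 = \left(2 \left(-1\right) - 4\right) 6 = \left(-2 - 4\right) 6 = \left(-6\right) 6 = -36$)
$V{\left(4 \right)} D t{\left(3 \right)} = \left(-9\right) \left(-36\right) \left(-6\right) = 324 \left(-6\right) = -1944$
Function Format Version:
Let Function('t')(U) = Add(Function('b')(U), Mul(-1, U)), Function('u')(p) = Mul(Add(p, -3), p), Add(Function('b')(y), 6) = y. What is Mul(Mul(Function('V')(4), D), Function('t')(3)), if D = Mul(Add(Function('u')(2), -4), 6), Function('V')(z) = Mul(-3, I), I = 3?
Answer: -1944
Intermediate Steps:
Function('V')(z) = -9 (Function('V')(z) = Mul(-3, 3) = -9)
Function('b')(y) = Add(-6, y)
Function('u')(p) = Mul(p, Add(-3, p)) (Function('u')(p) = Mul(Add(-3, p), p) = Mul(p, Add(-3, p)))
Function('t')(U) = -6 (Function('t')(U) = Add(Add(-6, U), Mul(-1, U)) = -6)
D = -36 (D = Mul(Add(Mul(2, Add(-3, 2)), -4), 6) = Mul(Add(Mul(2, -1), -4), 6) = Mul(Add(-2, -4), 6) = Mul(-6, 6) = -36)
Mul(Mul(Function('V')(4), D), Function('t')(3)) = Mul(Mul(-9, -36), -6) = Mul(324, -6) = -1944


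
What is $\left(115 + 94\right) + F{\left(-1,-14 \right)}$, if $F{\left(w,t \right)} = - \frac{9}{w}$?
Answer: $218$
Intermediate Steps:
$\left(115 + 94\right) + F{\left(-1,-14 \right)} = \left(115 + 94\right) - \frac{9}{-1} = 209 - -9 = 209 + 9 = 218$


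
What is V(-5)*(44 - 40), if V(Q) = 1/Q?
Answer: -⅘ ≈ -0.80000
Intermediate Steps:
V(-5)*(44 - 40) = (44 - 40)/(-5) = -⅕*4 = -⅘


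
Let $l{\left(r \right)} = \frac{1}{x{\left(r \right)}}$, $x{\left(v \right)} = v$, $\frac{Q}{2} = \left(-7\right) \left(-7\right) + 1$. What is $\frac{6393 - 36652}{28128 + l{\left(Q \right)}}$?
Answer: $- \frac{3025900}{2812801} \approx -1.0758$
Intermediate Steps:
$Q = 100$ ($Q = 2 \left(\left(-7\right) \left(-7\right) + 1\right) = 2 \left(49 + 1\right) = 2 \cdot 50 = 100$)
$l{\left(r \right)} = \frac{1}{r}$
$\frac{6393 - 36652}{28128 + l{\left(Q \right)}} = \frac{6393 - 36652}{28128 + \frac{1}{100}} = - \frac{30259}{28128 + \frac{1}{100}} = - \frac{30259}{\frac{2812801}{100}} = \left(-30259\right) \frac{100}{2812801} = - \frac{3025900}{2812801}$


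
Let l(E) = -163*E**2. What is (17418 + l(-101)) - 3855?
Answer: -1649200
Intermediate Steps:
(17418 + l(-101)) - 3855 = (17418 - 163*(-101)**2) - 3855 = (17418 - 163*10201) - 3855 = (17418 - 1662763) - 3855 = -1645345 - 3855 = -1649200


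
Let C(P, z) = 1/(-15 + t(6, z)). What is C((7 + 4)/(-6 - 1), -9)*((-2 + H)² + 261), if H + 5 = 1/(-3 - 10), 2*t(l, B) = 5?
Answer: -105146/4225 ≈ -24.887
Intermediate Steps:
t(l, B) = 5/2 (t(l, B) = (½)*5 = 5/2)
H = -66/13 (H = -5 + 1/(-3 - 10) = -5 + 1/(-13) = -5 - 1/13 = -66/13 ≈ -5.0769)
C(P, z) = -2/25 (C(P, z) = 1/(-15 + 5/2) = 1/(-25/2) = -2/25)
C((7 + 4)/(-6 - 1), -9)*((-2 + H)² + 261) = -2*((-2 - 66/13)² + 261)/25 = -2*((-92/13)² + 261)/25 = -2*(8464/169 + 261)/25 = -2/25*52573/169 = -105146/4225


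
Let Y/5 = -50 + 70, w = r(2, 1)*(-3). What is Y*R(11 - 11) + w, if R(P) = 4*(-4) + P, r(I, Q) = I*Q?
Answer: -1606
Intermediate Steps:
w = -6 (w = (2*1)*(-3) = 2*(-3) = -6)
Y = 100 (Y = 5*(-50 + 70) = 5*20 = 100)
R(P) = -16 + P
Y*R(11 - 11) + w = 100*(-16 + (11 - 11)) - 6 = 100*(-16 + 0) - 6 = 100*(-16) - 6 = -1600 - 6 = -1606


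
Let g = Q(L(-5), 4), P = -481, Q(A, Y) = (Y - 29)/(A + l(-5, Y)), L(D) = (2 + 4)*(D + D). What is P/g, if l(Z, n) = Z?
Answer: -6253/5 ≈ -1250.6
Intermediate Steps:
L(D) = 12*D (L(D) = 6*(2*D) = 12*D)
Q(A, Y) = (-29 + Y)/(-5 + A) (Q(A, Y) = (Y - 29)/(A - 5) = (-29 + Y)/(-5 + A))
g = 5/13 (g = (-29 + 4)/(-5 + 12*(-5)) = -25/(-5 - 60) = -25/(-65) = -1/65*(-25) = 5/13 ≈ 0.38462)
P/g = -481/5/13 = -481*13/5 = -6253/5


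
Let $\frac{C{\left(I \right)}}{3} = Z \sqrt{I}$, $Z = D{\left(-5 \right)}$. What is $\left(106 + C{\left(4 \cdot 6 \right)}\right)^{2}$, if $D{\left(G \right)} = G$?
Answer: $16636 - 6360 \sqrt{6} \approx 1057.2$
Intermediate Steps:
$Z = -5$
$C{\left(I \right)} = - 15 \sqrt{I}$ ($C{\left(I \right)} = 3 \left(- 5 \sqrt{I}\right) = - 15 \sqrt{I}$)
$\left(106 + C{\left(4 \cdot 6 \right)}\right)^{2} = \left(106 - 15 \sqrt{4 \cdot 6}\right)^{2} = \left(106 - 15 \sqrt{24}\right)^{2} = \left(106 - 15 \cdot 2 \sqrt{6}\right)^{2} = \left(106 - 30 \sqrt{6}\right)^{2}$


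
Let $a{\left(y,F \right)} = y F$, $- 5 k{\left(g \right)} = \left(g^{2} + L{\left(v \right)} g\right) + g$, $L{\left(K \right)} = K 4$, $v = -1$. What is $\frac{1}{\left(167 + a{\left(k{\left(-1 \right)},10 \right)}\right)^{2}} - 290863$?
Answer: $- \frac{7353307502}{25281} \approx -2.9086 \cdot 10^{5}$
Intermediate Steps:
$L{\left(K \right)} = 4 K$
$k{\left(g \right)} = - \frac{g^{2}}{5} + \frac{3 g}{5}$ ($k{\left(g \right)} = - \frac{\left(g^{2} + 4 \left(-1\right) g\right) + g}{5} = - \frac{\left(g^{2} - 4 g\right) + g}{5} = - \frac{g^{2} - 3 g}{5} = - \frac{g^{2}}{5} + \frac{3 g}{5}$)
$a{\left(y,F \right)} = F y$
$\frac{1}{\left(167 + a{\left(k{\left(-1 \right)},10 \right)}\right)^{2}} - 290863 = \frac{1}{\left(167 + 10 \cdot \frac{1}{5} \left(-1\right) \left(3 - -1\right)\right)^{2}} - 290863 = \frac{1}{\left(167 + 10 \cdot \frac{1}{5} \left(-1\right) \left(3 + 1\right)\right)^{2}} - 290863 = \frac{1}{\left(167 + 10 \cdot \frac{1}{5} \left(-1\right) 4\right)^{2}} - 290863 = \frac{1}{\left(167 + 10 \left(- \frac{4}{5}\right)\right)^{2}} - 290863 = \frac{1}{\left(167 - 8\right)^{2}} - 290863 = \frac{1}{159^{2}} - 290863 = \frac{1}{25281} - 290863 = - \frac{7353307502}{25281}$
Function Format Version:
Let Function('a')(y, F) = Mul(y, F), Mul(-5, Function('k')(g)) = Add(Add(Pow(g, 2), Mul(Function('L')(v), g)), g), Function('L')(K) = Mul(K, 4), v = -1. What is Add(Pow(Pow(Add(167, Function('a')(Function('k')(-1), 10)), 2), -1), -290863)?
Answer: Rational(-7353307502, 25281) ≈ -2.9086e+5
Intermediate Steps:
Function('L')(K) = Mul(4, K)
Function('k')(g) = Add(Mul(Rational(-1, 5), Pow(g, 2)), Mul(Rational(3, 5), g)) (Function('k')(g) = Mul(Rational(-1, 5), Add(Add(Pow(g, 2), Mul(Mul(4, -1), g)), g)) = Mul(Rational(-1, 5), Add(Add(Pow(g, 2), Mul(-4, g)), g)) = Mul(Rational(-1, 5), Add(Pow(g, 2), Mul(-3, g))) = Add(Mul(Rational(-1, 5), Pow(g, 2)), Mul(Rational(3, 5), g)))
Function('a')(y, F) = Mul(F, y)
Add(Pow(Pow(Add(167, Function('a')(Function('k')(-1), 10)), 2), -1), -290863) = Add(Pow(Pow(Add(167, Mul(10, Mul(Rational(1, 5), -1, Add(3, Mul(-1, -1))))), 2), -1), -290863) = Add(Pow(Pow(Add(167, Mul(10, Mul(Rational(1, 5), -1, Add(3, 1)))), 2), -1), -290863) = Add(Pow(Pow(Add(167, Mul(10, Mul(Rational(1, 5), -1, 4))), 2), -1), -290863) = Add(Pow(Pow(Add(167, Mul(10, Rational(-4, 5))), 2), -1), -290863) = Add(Pow(Pow(Add(167, -8), 2), -1), -290863) = Add(Pow(Pow(159, 2), -1), -290863) = Add(Pow(25281, -1), -290863) = Add(Rational(1, 25281), -290863) = Rational(-7353307502, 25281)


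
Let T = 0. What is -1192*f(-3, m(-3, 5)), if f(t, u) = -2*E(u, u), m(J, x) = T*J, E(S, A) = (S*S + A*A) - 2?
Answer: -4768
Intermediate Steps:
E(S, A) = -2 + A² + S² (E(S, A) = (S² + A²) - 2 = (A² + S²) - 2 = -2 + A² + S²)
m(J, x) = 0 (m(J, x) = 0*J = 0)
f(t, u) = 4 - 4*u² (f(t, u) = -2*(-2 + u² + u²) = -2*(-2 + 2*u²) = 4 - 4*u²)
-1192*f(-3, m(-3, 5)) = -1192*(4 - 4*0²) = -1192*(4 - 4*0) = -1192*(4 + 0) = -1192*4 = -4768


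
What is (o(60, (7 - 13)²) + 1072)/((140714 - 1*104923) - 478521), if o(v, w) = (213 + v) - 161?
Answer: -592/221365 ≈ -0.0026743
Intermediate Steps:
o(v, w) = 52 + v
(o(60, (7 - 13)²) + 1072)/((140714 - 1*104923) - 478521) = ((52 + 60) + 1072)/((140714 - 1*104923) - 478521) = (112 + 1072)/((140714 - 104923) - 478521) = 1184/(35791 - 478521) = 1184/(-442730) = 1184*(-1/442730) = -592/221365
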